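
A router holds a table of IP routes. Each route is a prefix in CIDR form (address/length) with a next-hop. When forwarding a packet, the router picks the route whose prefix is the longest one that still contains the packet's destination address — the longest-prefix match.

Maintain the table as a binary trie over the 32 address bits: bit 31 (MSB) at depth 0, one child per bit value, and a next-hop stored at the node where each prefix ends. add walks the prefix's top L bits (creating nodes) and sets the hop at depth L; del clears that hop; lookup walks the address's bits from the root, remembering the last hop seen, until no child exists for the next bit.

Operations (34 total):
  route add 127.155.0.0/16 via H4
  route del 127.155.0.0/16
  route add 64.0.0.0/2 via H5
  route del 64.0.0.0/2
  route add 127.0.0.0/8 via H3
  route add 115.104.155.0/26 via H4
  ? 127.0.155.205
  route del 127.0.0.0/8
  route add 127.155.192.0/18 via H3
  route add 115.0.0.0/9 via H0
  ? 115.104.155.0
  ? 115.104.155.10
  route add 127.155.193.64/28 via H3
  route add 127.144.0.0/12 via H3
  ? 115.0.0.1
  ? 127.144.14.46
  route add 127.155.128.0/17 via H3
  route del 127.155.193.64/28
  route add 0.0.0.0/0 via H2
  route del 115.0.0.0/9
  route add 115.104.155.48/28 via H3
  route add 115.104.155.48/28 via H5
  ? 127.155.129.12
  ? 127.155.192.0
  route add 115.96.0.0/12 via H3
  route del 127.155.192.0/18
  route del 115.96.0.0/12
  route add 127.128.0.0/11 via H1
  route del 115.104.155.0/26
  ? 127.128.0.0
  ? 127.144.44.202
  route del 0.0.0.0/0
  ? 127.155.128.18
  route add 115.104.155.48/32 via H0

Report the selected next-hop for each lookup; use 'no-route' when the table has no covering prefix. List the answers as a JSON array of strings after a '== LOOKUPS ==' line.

Trace:
  + 127.155.0.0/16 (H4) depth=16
  - 127.155.0.0/16 clear@16
  + 64.0.0.0/2 (H5) depth=2
  - 64.0.0.0/2 clear@2
  + 127.0.0.0/8 (H3) depth=8
  + 115.104.155.0/26 (H4) depth=26
  ? 127.0.155.205  path d0:-→d1:-→d2:-→d3:-→d4:-→d5:-→d6:-→d7:-→d8:H3  best=H3
  - 127.0.0.0/8 clear@8
  + 127.155.192.0/18 (H3) depth=18
  + 115.0.0.0/9 (H0) depth=9
  ? 115.104.155.0  path d0:-→d1:-→d2:-→d3:-→d4:-→d5:-→d6:-→d7:-→d8:-→d9:H0→d10:-→d11:-→d12:-→d13:-→d14:-→d15:-→d16:-→d17:-→d18:-→d19:-→d20:-→d21:-→d22:-→d23:-→d24:-→d25:-→d26:H4  best=H4
  ? 115.104.155.10  path d0:-→d1:-→d2:-→d3:-→d4:-→d5:-→d6:-→d7:-→d8:-→d9:H0→d10:-→d11:-→d12:-→d13:-→d14:-→d15:-→d16:-→d17:-→d18:-→d19:-→d20:-→d21:-→d22:-→d23:-→d24:-→d25:-→d26:H4  best=H4
  + 127.155.193.64/28 (H3) depth=28
  + 127.144.0.0/12 (H3) depth=12
  ? 115.0.0.1  path d0:-→d1:-→d2:-→d3:-→d4:-→d5:-→d6:-→d7:-→d8:-→d9:H0  best=H0
  ? 127.144.14.46  path d0:-→d1:-→d2:-→d3:-→d4:-→d5:-→d6:-→d7:-→d8:-→d9:-→d10:-→d11:-→d12:H3  best=H3
  + 127.155.128.0/17 (H3) depth=17
  - 127.155.193.64/28 clear@28
  + 0.0.0.0/0 (H2) depth=0
  - 115.0.0.0/9 clear@9
  + 115.104.155.48/28 (H3) depth=28
  + 115.104.155.48/28 (H5) depth=28
  ? 127.155.129.12  path d0:H2→d1:-→d2:-→d3:-→d4:-→d5:-→d6:-→d7:-→d8:-→d9:-→d10:-→d11:-→d12:H3→d13:-→d14:-→d15:-→d16:-→d17:H3  best=H3
  ? 127.155.192.0  path d0:H2→d1:-→d2:-→d3:-→d4:-→d5:-→d6:-→d7:-→d8:-→d9:-→d10:-→d11:-→d12:H3→d13:-→d14:-→d15:-→d16:-→d17:H3→d18:H3→d19:-→d20:-→d21:-→d22:-→d23:-  best=H3
  + 115.96.0.0/12 (H3) depth=12
  - 127.155.192.0/18 clear@18
  - 115.96.0.0/12 clear@12
  + 127.128.0.0/11 (H1) depth=11
  - 115.104.155.0/26 clear@26
  ? 127.128.0.0  path d0:H2→d1:-→d2:-→d3:-→d4:-→d5:-→d6:-→d7:-→d8:-→d9:-→d10:-→d11:H1  best=H1
  ? 127.144.44.202  path d0:H2→d1:-→d2:-→d3:-→d4:-→d5:-→d6:-→d7:-→d8:-→d9:-→d10:-→d11:H1→d12:H3  best=H3
  - 0.0.0.0/0 clear@0
  ? 127.155.128.18  path d0:-→d1:-→d2:-→d3:-→d4:-→d5:-→d6:-→d7:-→d8:-→d9:-→d10:-→d11:H1→d12:H3→d13:-→d14:-→d15:-→d16:-→d17:H3  best=H3
  + 115.104.155.48/32 (H0) depth=32

== LOOKUPS ==
["H3","H4","H4","H0","H3","H3","H3","H1","H3","H3"]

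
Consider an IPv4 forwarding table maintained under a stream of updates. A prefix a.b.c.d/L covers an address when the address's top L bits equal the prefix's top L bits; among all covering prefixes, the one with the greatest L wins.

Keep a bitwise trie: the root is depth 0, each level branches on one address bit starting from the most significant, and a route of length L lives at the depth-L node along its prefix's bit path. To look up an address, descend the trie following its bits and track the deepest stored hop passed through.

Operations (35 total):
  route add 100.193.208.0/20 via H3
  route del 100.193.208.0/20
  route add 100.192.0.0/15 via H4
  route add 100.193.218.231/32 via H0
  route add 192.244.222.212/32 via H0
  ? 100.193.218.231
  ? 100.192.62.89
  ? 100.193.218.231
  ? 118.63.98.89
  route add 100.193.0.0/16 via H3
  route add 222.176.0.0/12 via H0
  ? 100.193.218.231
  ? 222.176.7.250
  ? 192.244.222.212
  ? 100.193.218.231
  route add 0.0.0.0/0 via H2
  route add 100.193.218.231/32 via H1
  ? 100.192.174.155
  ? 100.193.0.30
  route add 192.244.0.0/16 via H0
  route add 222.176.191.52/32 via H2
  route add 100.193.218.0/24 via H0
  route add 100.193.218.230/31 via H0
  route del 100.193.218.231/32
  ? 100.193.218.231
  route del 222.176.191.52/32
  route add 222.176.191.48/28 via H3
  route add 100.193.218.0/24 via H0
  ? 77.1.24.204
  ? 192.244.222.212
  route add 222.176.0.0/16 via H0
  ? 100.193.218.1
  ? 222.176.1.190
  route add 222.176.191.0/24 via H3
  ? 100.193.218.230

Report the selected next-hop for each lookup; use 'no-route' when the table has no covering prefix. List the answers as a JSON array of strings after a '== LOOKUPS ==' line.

Apply in order:
  add 100.193.208.0/20 -> H3 at depth 20
  - 100.193.208.0/20 clear@20
  add 100.192.0.0/15 -> H4 at depth 15
  add 100.193.218.231/32 -> H0 at depth 32
  add 192.244.222.212/32 -> H0 at depth 32
  ? 100.193.218.231  path d0:-→d1:-→d2:-→d3:-→d4:-→d5:-→d6:-→d7:-→d8:-→d9:-→d10:-→d11:-→d12:-→d13:-→d14:-→d15:H4→d16:-→d17:-→d18:-→d19:-→d20:-→d21:-→d22:-→d23:-→d24:-→d25:-→d26:-→d27:-→d28:-→d29:-→d30:-→d31:-→d32:H0  best=H0
  ? 100.192.62.89  path d0:-→d1:-→d2:-→d3:-→d4:-→d5:-→d6:-→d7:-→d8:-→d9:-→d10:-→d11:-→d12:-→d13:-→d14:-→d15:H4  best=H4
  ? 100.193.218.231  path d0:-→d1:-→d2:-→d3:-→d4:-→d5:-→d6:-→d7:-→d8:-→d9:-→d10:-→d11:-→d12:-→d13:-→d14:-→d15:H4→d16:-→d17:-→d18:-→d19:-→d20:-→d21:-→d22:-→d23:-→d24:-→d25:-→d26:-→d27:-→d28:-→d29:-→d30:-→d31:-→d32:H0  best=H0
  ? 118.63.98.89  path d0:-→d1:-→d2:-→d3:-  best=no-route
  add 100.193.0.0/16 -> H3 at depth 16
  add 222.176.0.0/12 -> H0 at depth 12
  ? 100.193.218.231  path d0:-→d1:-→d2:-→d3:-→d4:-→d5:-→d6:-→d7:-→d8:-→d9:-→d10:-→d11:-→d12:-→d13:-→d14:-→d15:H4→d16:H3→d17:-→d18:-→d19:-→d20:-→d21:-→d22:-→d23:-→d24:-→d25:-→d26:-→d27:-→d28:-→d29:-→d30:-→d31:-→d32:H0  best=H0
  ? 222.176.7.250  path d0:-→d1:-→d2:-→d3:-→d4:-→d5:-→d6:-→d7:-→d8:-→d9:-→d10:-→d11:-→d12:H0  best=H0
  ? 192.244.222.212  path d0:-→d1:-→d2:-→d3:-→d4:-→d5:-→d6:-→d7:-→d8:-→d9:-→d10:-→d11:-→d12:-→d13:-→d14:-→d15:-→d16:-→d17:-→d18:-→d19:-→d20:-→d21:-→d22:-→d23:-→d24:-→d25:-→d26:-→d27:-→d28:-→d29:-→d30:-→d31:-→d32:H0  best=H0
  ? 100.193.218.231  path d0:-→d1:-→d2:-→d3:-→d4:-→d5:-→d6:-→d7:-→d8:-→d9:-→d10:-→d11:-→d12:-→d13:-→d14:-→d15:H4→d16:H3→d17:-→d18:-→d19:-→d20:-→d21:-→d22:-→d23:-→d24:-→d25:-→d26:-→d27:-→d28:-→d29:-→d30:-→d31:-→d32:H0  best=H0
  add 0.0.0.0/0 -> H2 at depth 0
  add 100.193.218.231/32 -> H1 at depth 32
  ? 100.192.174.155  path d0:H2→d1:-→d2:-→d3:-→d4:-→d5:-→d6:-→d7:-→d8:-→d9:-→d10:-→d11:-→d12:-→d13:-→d14:-→d15:H4  best=H4
  ? 100.193.0.30  path d0:H2→d1:-→d2:-→d3:-→d4:-→d5:-→d6:-→d7:-→d8:-→d9:-→d10:-→d11:-→d12:-→d13:-→d14:-→d15:H4→d16:H3  best=H3
  add 192.244.0.0/16 -> H0 at depth 16
  add 222.176.191.52/32 -> H2 at depth 32
  add 100.193.218.0/24 -> H0 at depth 24
  add 100.193.218.230/31 -> H0 at depth 31
  - 100.193.218.231/32 clear@32
  ? 100.193.218.231  path d0:H2→d1:-→d2:-→d3:-→d4:-→d5:-→d6:-→d7:-→d8:-→d9:-→d10:-→d11:-→d12:-→d13:-→d14:-→d15:H4→d16:H3→d17:-→d18:-→d19:-→d20:-→d21:-→d22:-→d23:-→d24:H0→d25:-→d26:-→d27:-→d28:-→d29:-→d30:-→d31:H0→d32:-  best=H0
  - 222.176.191.52/32 clear@32
  add 222.176.191.48/28 -> H3 at depth 28
  add 100.193.218.0/24 -> H0 at depth 24
  ? 77.1.24.204  path d0:H2→d1:-→d2:-  best=H2
  ? 192.244.222.212  path d0:H2→d1:-→d2:-→d3:-→d4:-→d5:-→d6:-→d7:-→d8:-→d9:-→d10:-→d11:-→d12:-→d13:-→d14:-→d15:-→d16:H0→d17:-→d18:-→d19:-→d20:-→d21:-→d22:-→d23:-→d24:-→d25:-→d26:-→d27:-→d28:-→d29:-→d30:-→d31:-→d32:H0  best=H0
  add 222.176.0.0/16 -> H0 at depth 16
  ? 100.193.218.1  path d0:H2→d1:-→d2:-→d3:-→d4:-→d5:-→d6:-→d7:-→d8:-→d9:-→d10:-→d11:-→d12:-→d13:-→d14:-→d15:H4→d16:H3→d17:-→d18:-→d19:-→d20:-→d21:-→d22:-→d23:-→d24:H0  best=H0
  ? 222.176.1.190  path d0:H2→d1:-→d2:-→d3:-→d4:-→d5:-→d6:-→d7:-→d8:-→d9:-→d10:-→d11:-→d12:H0→d13:-→d14:-→d15:-→d16:H0  best=H0
  add 222.176.191.0/24 -> H3 at depth 24
  ? 100.193.218.230  path d0:H2→d1:-→d2:-→d3:-→d4:-→d5:-→d6:-→d7:-→d8:-→d9:-→d10:-→d11:-→d12:-→d13:-→d14:-→d15:H4→d16:H3→d17:-→d18:-→d19:-→d20:-→d21:-→d22:-→d23:-→d24:H0→d25:-→d26:-→d27:-→d28:-→d29:-→d30:-→d31:H0  best=H0

== LOOKUPS ==
["H0","H4","H0","no-route","H0","H0","H0","H0","H4","H3","H0","H2","H0","H0","H0","H0"]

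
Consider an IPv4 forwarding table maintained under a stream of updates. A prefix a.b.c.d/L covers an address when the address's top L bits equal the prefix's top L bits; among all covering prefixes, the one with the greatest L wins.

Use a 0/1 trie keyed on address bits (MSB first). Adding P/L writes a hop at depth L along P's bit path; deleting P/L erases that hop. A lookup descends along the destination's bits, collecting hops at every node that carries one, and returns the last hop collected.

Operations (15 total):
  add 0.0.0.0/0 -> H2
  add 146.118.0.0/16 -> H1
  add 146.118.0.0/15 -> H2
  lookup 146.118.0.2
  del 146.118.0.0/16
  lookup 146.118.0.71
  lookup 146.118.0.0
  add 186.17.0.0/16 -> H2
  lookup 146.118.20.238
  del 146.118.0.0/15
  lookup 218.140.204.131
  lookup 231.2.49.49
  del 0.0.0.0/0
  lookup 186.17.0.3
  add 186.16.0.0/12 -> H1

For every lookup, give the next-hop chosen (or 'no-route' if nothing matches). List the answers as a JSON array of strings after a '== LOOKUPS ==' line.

Process each operation:
  + 0.0.0.0/0 (H2) depth=0
  + 146.118.0.0/16 (H1) depth=16
  + 146.118.0.0/15 (H2) depth=15
  Q 146.118.0.2: descend 1001001001110110 ; hops seen [H2,H2,H1] ; pick H1
  - 146.118.0.0/16 clear@16
  Q 146.118.0.71: descend 1001001001110110 ; hops seen [H2,H2] ; pick H2
  Q 146.118.0.0: descend 1001001001110110 ; hops seen [H2,H2] ; pick H2
  + 186.17.0.0/16 (H2) depth=16
  Q 146.118.20.238: descend 1001001001110110 ; hops seen [H2,H2] ; pick H2
  - 146.118.0.0/15 clear@15
  Q 218.140.204.131: descend 1 ; hops seen [H2] ; pick H2
  Q 231.2.49.49: descend 1 ; hops seen [H2] ; pick H2
  - 0.0.0.0/0 clear@0
  Q 186.17.0.3: descend 1011101000010001 ; hops seen [H2] ; pick H2
  + 186.16.0.0/12 (H1) depth=12

== LOOKUPS ==
["H1","H2","H2","H2","H2","H2","H2"]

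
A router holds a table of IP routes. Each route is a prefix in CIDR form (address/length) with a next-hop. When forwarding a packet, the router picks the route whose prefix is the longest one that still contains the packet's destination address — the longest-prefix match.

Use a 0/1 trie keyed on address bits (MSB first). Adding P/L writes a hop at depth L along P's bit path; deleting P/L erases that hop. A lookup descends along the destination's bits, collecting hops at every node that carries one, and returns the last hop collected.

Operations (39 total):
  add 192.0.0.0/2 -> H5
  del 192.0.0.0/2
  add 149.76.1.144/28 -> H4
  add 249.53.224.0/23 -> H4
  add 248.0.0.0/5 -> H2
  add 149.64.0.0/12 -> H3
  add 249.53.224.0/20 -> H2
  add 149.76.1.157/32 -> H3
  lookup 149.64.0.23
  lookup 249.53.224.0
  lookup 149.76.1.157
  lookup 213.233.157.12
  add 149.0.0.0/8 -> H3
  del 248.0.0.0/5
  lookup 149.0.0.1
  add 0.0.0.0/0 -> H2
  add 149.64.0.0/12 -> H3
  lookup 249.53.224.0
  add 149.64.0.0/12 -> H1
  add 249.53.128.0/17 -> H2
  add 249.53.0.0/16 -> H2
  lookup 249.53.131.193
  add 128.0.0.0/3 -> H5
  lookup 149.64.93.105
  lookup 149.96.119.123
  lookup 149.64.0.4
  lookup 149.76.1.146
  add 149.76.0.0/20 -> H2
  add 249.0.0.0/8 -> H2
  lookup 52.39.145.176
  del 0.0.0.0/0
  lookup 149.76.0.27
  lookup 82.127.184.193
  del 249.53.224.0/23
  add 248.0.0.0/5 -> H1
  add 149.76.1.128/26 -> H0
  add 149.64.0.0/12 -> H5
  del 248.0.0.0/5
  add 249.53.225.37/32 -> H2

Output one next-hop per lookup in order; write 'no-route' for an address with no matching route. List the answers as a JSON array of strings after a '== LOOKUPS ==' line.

Trace:
  add 192.0.0.0/2 -> H5 at depth 2
  del 192.0.0.0/2 (clear depth 2)
  add 149.76.1.144/28 -> H4 at depth 28
  add 249.53.224.0/23 -> H4 at depth 23
  add 248.0.0.0/5 -> H2 at depth 5
  add 149.64.0.0/12 -> H3 at depth 12
  add 249.53.224.0/20 -> H2 at depth 20
  add 149.76.1.157/32 -> H3 at depth 32
  lookup 149.64.0.23: bits 100101010100 walk d0:-→d1:-→d2:-→d3:-→d4:-→d5:-→d6:-→d7:-→d8:-→d9:-→d10:-→d11:-→d12:H3 -> H3
  lookup 249.53.224.0: bits 11111001001101011110000 walk d0:-→d1:-→d2:-→d3:-→d4:-→d5:H2→d6:-→d7:-→d8:-→d9:-→d10:-→d11:-→d12:-→d13:-→d14:-→d15:-→d16:-→d17:-→d18:-→d19:-→d20:H2→d21:-→d22:-→d23:H4 -> H4
  lookup 149.76.1.157: bits 10010101010011000000000110011101 walk d0:-→d1:-→d2:-→d3:-→d4:-→d5:-→d6:-→d7:-→d8:-→d9:-→d10:-→d11:-→d12:H3→d13:-→d14:-→d15:-→d16:-→d17:-→d18:-→d19:-→d20:-→d21:-→d22:-→d23:-→d24:-→d25:-→d26:-→d27:-→d28:H4→d29:-→d30:-→d31:-→d32:H3 -> H3
  lookup 213.233.157.12: bits 11 walk d0:-→d1:-→d2:- -> no-route
  add 149.0.0.0/8 -> H3 at depth 8
  del 248.0.0.0/5 (clear depth 5)
  lookup 149.0.0.1: bits 100101010 walk d0:-→d1:-→d2:-→d3:-→d4:-→d5:-→d6:-→d7:-→d8:H3→d9:- -> H3
  add 0.0.0.0/0 -> H2 at depth 0
  add 149.64.0.0/12 -> H3 at depth 12
  lookup 249.53.224.0: bits 11111001001101011110000 walk d0:H2→d1:-→d2:-→d3:-→d4:-→d5:-→d6:-→d7:-→d8:-→d9:-→d10:-→d11:-→d12:-→d13:-→d14:-→d15:-→d16:-→d17:-→d18:-→d19:-→d20:H2→d21:-→d22:-→d23:H4 -> H4
  add 149.64.0.0/12 -> H1 at depth 12
  add 249.53.128.0/17 -> H2 at depth 17
  add 249.53.0.0/16 -> H2 at depth 16
  lookup 249.53.131.193: bits 11111001001101011 walk d0:H2→d1:-→d2:-→d3:-→d4:-→d5:-→d6:-→d7:-→d8:-→d9:-→d10:-→d11:-→d12:-→d13:-→d14:-→d15:-→d16:H2→d17:H2 -> H2
  add 128.0.0.0/3 -> H5 at depth 3
  lookup 149.64.93.105: bits 100101010100 walk d0:H2→d1:-→d2:-→d3:H5→d4:-→d5:-→d6:-→d7:-→d8:H3→d9:-→d10:-→d11:-→d12:H1 -> H1
  lookup 149.96.119.123: bits 1001010101 walk d0:H2→d1:-→d2:-→d3:H5→d4:-→d5:-→d6:-→d7:-→d8:H3→d9:-→d10:- -> H3
  lookup 149.64.0.4: bits 100101010100 walk d0:H2→d1:-→d2:-→d3:H5→d4:-→d5:-→d6:-→d7:-→d8:H3→d9:-→d10:-→d11:-→d12:H1 -> H1
  lookup 149.76.1.146: bits 1001010101001100000000011001 walk d0:H2→d1:-→d2:-→d3:H5→d4:-→d5:-→d6:-→d7:-→d8:H3→d9:-→d10:-→d11:-→d12:H1→d13:-→d14:-→d15:-→d16:-→d17:-→d18:-→d19:-→d20:-→d21:-→d22:-→d23:-→d24:-→d25:-→d26:-→d27:-→d28:H4 -> H4
  add 149.76.0.0/20 -> H2 at depth 20
  add 249.0.0.0/8 -> H2 at depth 8
  lookup 52.39.145.176: bits ε walk d0:H2 -> H2
  del 0.0.0.0/0 (clear depth 0)
  lookup 149.76.0.27: bits 10010101010011000000000 walk d0:-→d1:-→d2:-→d3:H5→d4:-→d5:-→d6:-→d7:-→d8:H3→d9:-→d10:-→d11:-→d12:H1→d13:-→d14:-→d15:-→d16:-→d17:-→d18:-→d19:-→d20:H2→d21:-→d22:-→d23:- -> H2
  lookup 82.127.184.193: bits ε walk d0:- -> no-route
  del 249.53.224.0/23 (clear depth 23)
  add 248.0.0.0/5 -> H1 at depth 5
  add 149.76.1.128/26 -> H0 at depth 26
  add 149.64.0.0/12 -> H5 at depth 12
  del 248.0.0.0/5 (clear depth 5)
  add 249.53.225.37/32 -> H2 at depth 32

== LOOKUPS ==
["H3","H4","H3","no-route","H3","H4","H2","H1","H3","H1","H4","H2","H2","no-route"]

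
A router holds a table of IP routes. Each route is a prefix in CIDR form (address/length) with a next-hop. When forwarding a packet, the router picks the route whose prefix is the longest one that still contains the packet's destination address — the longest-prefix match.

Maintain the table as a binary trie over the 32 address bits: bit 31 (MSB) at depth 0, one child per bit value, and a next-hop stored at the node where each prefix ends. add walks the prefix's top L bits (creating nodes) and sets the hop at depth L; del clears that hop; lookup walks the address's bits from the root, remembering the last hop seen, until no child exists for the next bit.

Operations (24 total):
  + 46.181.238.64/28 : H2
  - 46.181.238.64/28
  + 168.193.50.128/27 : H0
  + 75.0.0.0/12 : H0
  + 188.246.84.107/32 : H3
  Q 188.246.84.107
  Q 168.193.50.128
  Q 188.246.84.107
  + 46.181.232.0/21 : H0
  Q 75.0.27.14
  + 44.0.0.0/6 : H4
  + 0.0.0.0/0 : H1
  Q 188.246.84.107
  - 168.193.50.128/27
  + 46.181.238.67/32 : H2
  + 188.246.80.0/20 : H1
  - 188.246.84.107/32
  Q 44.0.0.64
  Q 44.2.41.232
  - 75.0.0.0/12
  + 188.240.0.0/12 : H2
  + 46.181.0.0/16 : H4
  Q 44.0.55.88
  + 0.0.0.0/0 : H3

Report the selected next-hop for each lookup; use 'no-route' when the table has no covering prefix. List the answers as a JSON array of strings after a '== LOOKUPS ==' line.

Process each operation:
  add 46.181.238.64/28 -> H2 at depth 28
  - 46.181.238.64/28 clear@28
  add 168.193.50.128/27 -> H0 at depth 27
  add 75.0.0.0/12 -> H0 at depth 12
  add 188.246.84.107/32 -> H3 at depth 32
  ? 188.246.84.107  path d0:-→d1:-→d2:-→d3:-→d4:-→d5:-→d6:-→d7:-→d8:-→d9:-→d10:-→d11:-→d12:-→d13:-→d14:-→d15:-→d16:-→d17:-→d18:-→d19:-→d20:-→d21:-→d22:-→d23:-→d24:-→d25:-→d26:-→d27:-→d28:-→d29:-→d30:-→d31:-→d32:H3  best=H3
  ? 168.193.50.128  path d0:-→d1:-→d2:-→d3:-→d4:-→d5:-→d6:-→d7:-→d8:-→d9:-→d10:-→d11:-→d12:-→d13:-→d14:-→d15:-→d16:-→d17:-→d18:-→d19:-→d20:-→d21:-→d22:-→d23:-→d24:-→d25:-→d26:-→d27:H0  best=H0
  ? 188.246.84.107  path d0:-→d1:-→d2:-→d3:-→d4:-→d5:-→d6:-→d7:-→d8:-→d9:-→d10:-→d11:-→d12:-→d13:-→d14:-→d15:-→d16:-→d17:-→d18:-→d19:-→d20:-→d21:-→d22:-→d23:-→d24:-→d25:-→d26:-→d27:-→d28:-→d29:-→d30:-→d31:-→d32:H3  best=H3
  add 46.181.232.0/21 -> H0 at depth 21
  ? 75.0.27.14  path d0:-→d1:-→d2:-→d3:-→d4:-→d5:-→d6:-→d7:-→d8:-→d9:-→d10:-→d11:-→d12:H0  best=H0
  add 44.0.0.0/6 -> H4 at depth 6
  add 0.0.0.0/0 -> H1 at depth 0
  ? 188.246.84.107  path d0:H1→d1:-→d2:-→d3:-→d4:-→d5:-→d6:-→d7:-→d8:-→d9:-→d10:-→d11:-→d12:-→d13:-→d14:-→d15:-→d16:-→d17:-→d18:-→d19:-→d20:-→d21:-→d22:-→d23:-→d24:-→d25:-→d26:-→d27:-→d28:-→d29:-→d30:-→d31:-→d32:H3  best=H3
  - 168.193.50.128/27 clear@27
  add 46.181.238.67/32 -> H2 at depth 32
  add 188.246.80.0/20 -> H1 at depth 20
  - 188.246.84.107/32 clear@32
  ? 44.0.0.64  path d0:H1→d1:-→d2:-→d3:-→d4:-→d5:-→d6:H4  best=H4
  ? 44.2.41.232  path d0:H1→d1:-→d2:-→d3:-→d4:-→d5:-→d6:H4  best=H4
  - 75.0.0.0/12 clear@12
  add 188.240.0.0/12 -> H2 at depth 12
  add 46.181.0.0/16 -> H4 at depth 16
  ? 44.0.55.88  path d0:H1→d1:-→d2:-→d3:-→d4:-→d5:-→d6:H4  best=H4
  add 0.0.0.0/0 -> H3 at depth 0

== LOOKUPS ==
["H3","H0","H3","H0","H3","H4","H4","H4"]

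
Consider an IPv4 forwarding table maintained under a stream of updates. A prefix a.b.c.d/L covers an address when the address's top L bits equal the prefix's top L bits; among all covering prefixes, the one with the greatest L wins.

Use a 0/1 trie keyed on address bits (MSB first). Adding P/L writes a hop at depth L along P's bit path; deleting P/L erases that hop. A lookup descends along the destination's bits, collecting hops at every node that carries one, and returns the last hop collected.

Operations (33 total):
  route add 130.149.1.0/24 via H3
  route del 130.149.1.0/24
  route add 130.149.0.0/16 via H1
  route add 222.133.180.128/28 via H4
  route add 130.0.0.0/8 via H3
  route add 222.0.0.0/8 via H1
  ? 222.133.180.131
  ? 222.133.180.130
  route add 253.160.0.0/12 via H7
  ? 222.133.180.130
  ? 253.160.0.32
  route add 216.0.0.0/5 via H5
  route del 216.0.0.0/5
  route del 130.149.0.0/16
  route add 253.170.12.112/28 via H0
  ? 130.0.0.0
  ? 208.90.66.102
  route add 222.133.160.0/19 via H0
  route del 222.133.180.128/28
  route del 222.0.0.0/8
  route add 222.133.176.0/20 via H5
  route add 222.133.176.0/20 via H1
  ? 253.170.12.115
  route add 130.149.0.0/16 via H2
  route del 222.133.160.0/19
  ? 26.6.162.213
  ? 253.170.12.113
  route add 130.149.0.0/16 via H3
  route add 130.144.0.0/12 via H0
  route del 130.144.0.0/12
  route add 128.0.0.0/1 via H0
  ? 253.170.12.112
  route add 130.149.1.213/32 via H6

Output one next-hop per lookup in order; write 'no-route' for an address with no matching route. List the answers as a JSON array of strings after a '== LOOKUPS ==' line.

Process each operation:
  + 130.149.1.0/24 (H3) depth=24
  - 130.149.1.0/24 clear@24
  + 130.149.0.0/16 (H1) depth=16
  + 222.133.180.128/28 (H4) depth=28
  + 130.0.0.0/8 (H3) depth=8
  + 222.0.0.0/8 (H1) depth=8
  lookup 222.133.180.131: bits 1101111010000101101101001000 walk d0:-→d1:-→d2:-→d3:-→d4:-→d5:-→d6:-→d7:-→d8:H1→d9:-→d10:-→d11:-→d12:-→d13:-→d14:-→d15:-→d16:-→d17:-→d18:-→d19:-→d20:-→d21:-→d22:-→d23:-→d24:-→d25:-→d26:-→d27:-→d28:H4 -> H4
  lookup 222.133.180.130: bits 1101111010000101101101001000 walk d0:-→d1:-→d2:-→d3:-→d4:-→d5:-→d6:-→d7:-→d8:H1→d9:-→d10:-→d11:-→d12:-→d13:-→d14:-→d15:-→d16:-→d17:-→d18:-→d19:-→d20:-→d21:-→d22:-→d23:-→d24:-→d25:-→d26:-→d27:-→d28:H4 -> H4
  + 253.160.0.0/12 (H7) depth=12
  lookup 222.133.180.130: bits 1101111010000101101101001000 walk d0:-→d1:-→d2:-→d3:-→d4:-→d5:-→d6:-→d7:-→d8:H1→d9:-→d10:-→d11:-→d12:-→d13:-→d14:-→d15:-→d16:-→d17:-→d18:-→d19:-→d20:-→d21:-→d22:-→d23:-→d24:-→d25:-→d26:-→d27:-→d28:H4 -> H4
  lookup 253.160.0.32: bits 111111011010 walk d0:-→d1:-→d2:-→d3:-→d4:-→d5:-→d6:-→d7:-→d8:-→d9:-→d10:-→d11:-→d12:H7 -> H7
  + 216.0.0.0/5 (H5) depth=5
  - 216.0.0.0/5 clear@5
  - 130.149.0.0/16 clear@16
  + 253.170.12.112/28 (H0) depth=28
  lookup 130.0.0.0: bits 10000010 walk d0:-→d1:-→d2:-→d3:-→d4:-→d5:-→d6:-→d7:-→d8:H3 -> H3
  lookup 208.90.66.102: bits 1101 walk d0:-→d1:-→d2:-→d3:-→d4:- -> no-route
  + 222.133.160.0/19 (H0) depth=19
  - 222.133.180.128/28 clear@28
  - 222.0.0.0/8 clear@8
  + 222.133.176.0/20 (H5) depth=20
  + 222.133.176.0/20 (H1) depth=20
  lookup 253.170.12.115: bits 1111110110101010000011000111 walk d0:-→d1:-→d2:-→d3:-→d4:-→d5:-→d6:-→d7:-→d8:-→d9:-→d10:-→d11:-→d12:H7→d13:-→d14:-→d15:-→d16:-→d17:-→d18:-→d19:-→d20:-→d21:-→d22:-→d23:-→d24:-→d25:-→d26:-→d27:-→d28:H0 -> H0
  + 130.149.0.0/16 (H2) depth=16
  - 222.133.160.0/19 clear@19
  lookup 26.6.162.213: bits ε walk d0:- -> no-route
  lookup 253.170.12.113: bits 1111110110101010000011000111 walk d0:-→d1:-→d2:-→d3:-→d4:-→d5:-→d6:-→d7:-→d8:-→d9:-→d10:-→d11:-→d12:H7→d13:-→d14:-→d15:-→d16:-→d17:-→d18:-→d19:-→d20:-→d21:-→d22:-→d23:-→d24:-→d25:-→d26:-→d27:-→d28:H0 -> H0
  + 130.149.0.0/16 (H3) depth=16
  + 130.144.0.0/12 (H0) depth=12
  - 130.144.0.0/12 clear@12
  + 128.0.0.0/1 (H0) depth=1
  lookup 253.170.12.112: bits 1111110110101010000011000111 walk d0:-→d1:H0→d2:-→d3:-→d4:-→d5:-→d6:-→d7:-→d8:-→d9:-→d10:-→d11:-→d12:H7→d13:-→d14:-→d15:-→d16:-→d17:-→d18:-→d19:-→d20:-→d21:-→d22:-→d23:-→d24:-→d25:-→d26:-→d27:-→d28:H0 -> H0
  + 130.149.1.213/32 (H6) depth=32

== LOOKUPS ==
["H4","H4","H4","H7","H3","no-route","H0","no-route","H0","H0"]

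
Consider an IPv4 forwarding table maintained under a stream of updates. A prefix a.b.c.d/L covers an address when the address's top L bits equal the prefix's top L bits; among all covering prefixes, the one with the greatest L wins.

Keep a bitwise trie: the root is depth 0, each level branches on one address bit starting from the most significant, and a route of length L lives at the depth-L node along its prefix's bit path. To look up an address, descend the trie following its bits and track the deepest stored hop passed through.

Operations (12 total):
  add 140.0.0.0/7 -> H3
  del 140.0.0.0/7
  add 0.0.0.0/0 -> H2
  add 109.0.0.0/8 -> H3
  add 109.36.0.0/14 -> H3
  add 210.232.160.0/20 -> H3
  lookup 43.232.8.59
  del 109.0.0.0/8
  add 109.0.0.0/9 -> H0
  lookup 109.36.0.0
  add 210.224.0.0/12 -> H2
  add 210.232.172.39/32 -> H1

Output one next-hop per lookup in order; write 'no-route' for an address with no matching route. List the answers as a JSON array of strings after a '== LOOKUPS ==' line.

Process each operation:
  + 140.0.0.0/7 (H3) depth=7
  - 140.0.0.0/7 clear@7
  + 0.0.0.0/0 (H2) depth=0
  + 109.0.0.0/8 (H3) depth=8
  + 109.36.0.0/14 (H3) depth=14
  + 210.232.160.0/20 (H3) depth=20
  lookup 43.232.8.59: bits 0 walk d0:H2→d1:- -> H2
  - 109.0.0.0/8 clear@8
  + 109.0.0.0/9 (H0) depth=9
  lookup 109.36.0.0: bits 01101101001001 walk d0:H2→d1:-→d2:-→d3:-→d4:-→d5:-→d6:-→d7:-→d8:-→d9:H0→d10:-→d11:-→d12:-→d13:-→d14:H3 -> H3
  + 210.224.0.0/12 (H2) depth=12
  + 210.232.172.39/32 (H1) depth=32

== LOOKUPS ==
["H2","H3"]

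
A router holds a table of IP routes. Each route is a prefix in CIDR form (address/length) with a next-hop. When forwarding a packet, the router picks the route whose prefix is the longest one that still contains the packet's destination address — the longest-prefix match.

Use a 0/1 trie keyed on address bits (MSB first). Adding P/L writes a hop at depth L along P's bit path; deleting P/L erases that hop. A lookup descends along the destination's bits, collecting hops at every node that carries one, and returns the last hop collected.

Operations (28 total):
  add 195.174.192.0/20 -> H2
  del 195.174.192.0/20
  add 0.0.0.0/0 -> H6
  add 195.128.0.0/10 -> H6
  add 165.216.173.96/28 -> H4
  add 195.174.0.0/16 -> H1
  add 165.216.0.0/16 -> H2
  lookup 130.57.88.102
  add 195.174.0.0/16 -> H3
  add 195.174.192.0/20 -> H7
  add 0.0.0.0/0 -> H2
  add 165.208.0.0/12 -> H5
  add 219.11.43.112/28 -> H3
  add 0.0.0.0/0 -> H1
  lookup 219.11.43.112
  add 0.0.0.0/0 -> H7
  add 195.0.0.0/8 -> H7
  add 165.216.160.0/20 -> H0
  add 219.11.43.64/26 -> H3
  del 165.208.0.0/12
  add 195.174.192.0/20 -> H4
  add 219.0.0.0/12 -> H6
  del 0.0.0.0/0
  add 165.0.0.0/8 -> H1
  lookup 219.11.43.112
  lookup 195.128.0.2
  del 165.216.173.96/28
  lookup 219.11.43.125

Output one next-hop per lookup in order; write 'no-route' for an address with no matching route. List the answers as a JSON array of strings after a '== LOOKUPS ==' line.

Trace:
  + 195.174.192.0/20 (H2) depth=20
  del 195.174.192.0/20 (clear depth 20)
  + 0.0.0.0/0 (H6) depth=0
  + 195.128.0.0/10 (H6) depth=10
  + 165.216.173.96/28 (H4) depth=28
  + 195.174.0.0/16 (H1) depth=16
  + 165.216.0.0/16 (H2) depth=16
  ? 130.57.88.102  path d0:H6→d1:-→d2:-  best=H6
  + 195.174.0.0/16 (H3) depth=16
  + 195.174.192.0/20 (H7) depth=20
  + 0.0.0.0/0 (H2) depth=0
  + 165.208.0.0/12 (H5) depth=12
  + 219.11.43.112/28 (H3) depth=28
  + 0.0.0.0/0 (H1) depth=0
  ? 219.11.43.112  path d0:H1→d1:-→d2:-→d3:-→d4:-→d5:-→d6:-→d7:-→d8:-→d9:-→d10:-→d11:-→d12:-→d13:-→d14:-→d15:-→d16:-→d17:-→d18:-→d19:-→d20:-→d21:-→d22:-→d23:-→d24:-→d25:-→d26:-→d27:-→d28:H3  best=H3
  + 0.0.0.0/0 (H7) depth=0
  + 195.0.0.0/8 (H7) depth=8
  + 165.216.160.0/20 (H0) depth=20
  + 219.11.43.64/26 (H3) depth=26
  del 165.208.0.0/12 (clear depth 12)
  + 195.174.192.0/20 (H4) depth=20
  + 219.0.0.0/12 (H6) depth=12
  del 0.0.0.0/0 (clear depth 0)
  + 165.0.0.0/8 (H1) depth=8
  ? 219.11.43.112  path d0:-→d1:-→d2:-→d3:-→d4:-→d5:-→d6:-→d7:-→d8:-→d9:-→d10:-→d11:-→d12:H6→d13:-→d14:-→d15:-→d16:-→d17:-→d18:-→d19:-→d20:-→d21:-→d22:-→d23:-→d24:-→d25:-→d26:H3→d27:-→d28:H3  best=H3
  ? 195.128.0.2  path d0:-→d1:-→d2:-→d3:-→d4:-→d5:-→d6:-→d7:-→d8:H7→d9:-→d10:H6  best=H6
  del 165.216.173.96/28 (clear depth 28)
  ? 219.11.43.125  path d0:-→d1:-→d2:-→d3:-→d4:-→d5:-→d6:-→d7:-→d8:-→d9:-→d10:-→d11:-→d12:H6→d13:-→d14:-→d15:-→d16:-→d17:-→d18:-→d19:-→d20:-→d21:-→d22:-→d23:-→d24:-→d25:-→d26:H3→d27:-→d28:H3  best=H3

== LOOKUPS ==
["H6","H3","H3","H6","H3"]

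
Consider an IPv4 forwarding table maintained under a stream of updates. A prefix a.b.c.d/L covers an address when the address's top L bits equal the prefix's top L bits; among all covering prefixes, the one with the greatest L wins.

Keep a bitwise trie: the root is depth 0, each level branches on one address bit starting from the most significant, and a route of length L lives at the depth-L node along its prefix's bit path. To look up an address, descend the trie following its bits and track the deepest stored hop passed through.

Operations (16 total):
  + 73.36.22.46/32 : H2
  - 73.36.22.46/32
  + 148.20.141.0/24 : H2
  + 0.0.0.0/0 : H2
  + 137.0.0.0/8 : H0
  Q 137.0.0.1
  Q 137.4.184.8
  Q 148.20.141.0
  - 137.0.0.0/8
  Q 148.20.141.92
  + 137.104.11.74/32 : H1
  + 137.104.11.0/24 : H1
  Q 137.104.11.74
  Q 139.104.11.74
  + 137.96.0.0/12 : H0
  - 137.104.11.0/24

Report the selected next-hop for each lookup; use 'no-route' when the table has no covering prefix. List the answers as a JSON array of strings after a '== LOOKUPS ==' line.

Process each operation:
  add 73.36.22.46/32 -> H2 at depth 32
  del 73.36.22.46/32 (clear depth 32)
  add 148.20.141.0/24 -> H2 at depth 24
  add 0.0.0.0/0 -> H2 at depth 0
  add 137.0.0.0/8 -> H0 at depth 8
  Q 137.0.0.1: descend 10001001 ; hops seen [H2,H0] ; pick H0
  Q 137.4.184.8: descend 10001001 ; hops seen [H2,H0] ; pick H0
  Q 148.20.141.0: descend 100101000001010010001101 ; hops seen [H2,H2] ; pick H2
  del 137.0.0.0/8 (clear depth 8)
  Q 148.20.141.92: descend 100101000001010010001101 ; hops seen [H2,H2] ; pick H2
  add 137.104.11.74/32 -> H1 at depth 32
  add 137.104.11.0/24 -> H1 at depth 24
  Q 137.104.11.74: descend 10001001011010000000101101001010 ; hops seen [H2,H1,H1] ; pick H1
  Q 139.104.11.74: descend 100010 ; hops seen [H2] ; pick H2
  add 137.96.0.0/12 -> H0 at depth 12
  del 137.104.11.0/24 (clear depth 24)

== LOOKUPS ==
["H0","H0","H2","H2","H1","H2"]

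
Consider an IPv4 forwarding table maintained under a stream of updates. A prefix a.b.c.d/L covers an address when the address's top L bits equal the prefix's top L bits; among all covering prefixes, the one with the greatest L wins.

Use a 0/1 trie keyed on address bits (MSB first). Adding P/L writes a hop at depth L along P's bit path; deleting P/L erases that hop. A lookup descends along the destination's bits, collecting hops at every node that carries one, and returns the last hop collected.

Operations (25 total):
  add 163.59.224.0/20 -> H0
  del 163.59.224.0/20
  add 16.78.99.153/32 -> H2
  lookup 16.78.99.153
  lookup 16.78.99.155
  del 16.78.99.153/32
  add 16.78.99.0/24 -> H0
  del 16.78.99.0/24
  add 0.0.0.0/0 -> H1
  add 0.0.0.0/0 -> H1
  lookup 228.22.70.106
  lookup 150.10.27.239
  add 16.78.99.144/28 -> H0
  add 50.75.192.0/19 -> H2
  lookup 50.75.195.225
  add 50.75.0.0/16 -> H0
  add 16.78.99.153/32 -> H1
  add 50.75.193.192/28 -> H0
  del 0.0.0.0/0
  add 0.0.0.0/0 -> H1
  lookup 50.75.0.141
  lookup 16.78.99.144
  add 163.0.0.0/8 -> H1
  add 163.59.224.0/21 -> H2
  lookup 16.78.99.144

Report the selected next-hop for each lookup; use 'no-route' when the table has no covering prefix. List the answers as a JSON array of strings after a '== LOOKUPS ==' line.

Trace:
  + 163.59.224.0/20 (H0) depth=20
  - 163.59.224.0/20 clear@20
  + 16.78.99.153/32 (H2) depth=32
  lookup 16.78.99.153: bits 00010000010011100110001110011001 walk d0:-→d1:-→d2:-→d3:-→d4:-→d5:-→d6:-→d7:-→d8:-→d9:-→d10:-→d11:-→d12:-→d13:-→d14:-→d15:-→d16:-→d17:-→d18:-→d19:-→d20:-→d21:-→d22:-→d23:-→d24:-→d25:-→d26:-→d27:-→d28:-→d29:-→d30:-→d31:-→d32:H2 -> H2
  lookup 16.78.99.155: bits 000100000100111001100011100110 walk d0:-→d1:-→d2:-→d3:-→d4:-→d5:-→d6:-→d7:-→d8:-→d9:-→d10:-→d11:-→d12:-→d13:-→d14:-→d15:-→d16:-→d17:-→d18:-→d19:-→d20:-→d21:-→d22:-→d23:-→d24:-→d25:-→d26:-→d27:-→d28:-→d29:-→d30:- -> no-route
  - 16.78.99.153/32 clear@32
  + 16.78.99.0/24 (H0) depth=24
  - 16.78.99.0/24 clear@24
  + 0.0.0.0/0 (H1) depth=0
  + 0.0.0.0/0 (H1) depth=0
  lookup 228.22.70.106: bits 1 walk d0:H1→d1:- -> H1
  lookup 150.10.27.239: bits 10 walk d0:H1→d1:-→d2:- -> H1
  + 16.78.99.144/28 (H0) depth=28
  + 50.75.192.0/19 (H2) depth=19
  lookup 50.75.195.225: bits 0011001001001011110 walk d0:H1→d1:-→d2:-→d3:-→d4:-→d5:-→d6:-→d7:-→d8:-→d9:-→d10:-→d11:-→d12:-→d13:-→d14:-→d15:-→d16:-→d17:-→d18:-→d19:H2 -> H2
  + 50.75.0.0/16 (H0) depth=16
  + 16.78.99.153/32 (H1) depth=32
  + 50.75.193.192/28 (H0) depth=28
  - 0.0.0.0/0 clear@0
  + 0.0.0.0/0 (H1) depth=0
  lookup 50.75.0.141: bits 0011001001001011 walk d0:H1→d1:-→d2:-→d3:-→d4:-→d5:-→d6:-→d7:-→d8:-→d9:-→d10:-→d11:-→d12:-→d13:-→d14:-→d15:-→d16:H0 -> H0
  lookup 16.78.99.144: bits 0001000001001110011000111001 walk d0:H1→d1:-→d2:-→d3:-→d4:-→d5:-→d6:-→d7:-→d8:-→d9:-→d10:-→d11:-→d12:-→d13:-→d14:-→d15:-→d16:-→d17:-→d18:-→d19:-→d20:-→d21:-→d22:-→d23:-→d24:-→d25:-→d26:-→d27:-→d28:H0 -> H0
  + 163.0.0.0/8 (H1) depth=8
  + 163.59.224.0/21 (H2) depth=21
  lookup 16.78.99.144: bits 0001000001001110011000111001 walk d0:H1→d1:-→d2:-→d3:-→d4:-→d5:-→d6:-→d7:-→d8:-→d9:-→d10:-→d11:-→d12:-→d13:-→d14:-→d15:-→d16:-→d17:-→d18:-→d19:-→d20:-→d21:-→d22:-→d23:-→d24:-→d25:-→d26:-→d27:-→d28:H0 -> H0

== LOOKUPS ==
["H2","no-route","H1","H1","H2","H0","H0","H0"]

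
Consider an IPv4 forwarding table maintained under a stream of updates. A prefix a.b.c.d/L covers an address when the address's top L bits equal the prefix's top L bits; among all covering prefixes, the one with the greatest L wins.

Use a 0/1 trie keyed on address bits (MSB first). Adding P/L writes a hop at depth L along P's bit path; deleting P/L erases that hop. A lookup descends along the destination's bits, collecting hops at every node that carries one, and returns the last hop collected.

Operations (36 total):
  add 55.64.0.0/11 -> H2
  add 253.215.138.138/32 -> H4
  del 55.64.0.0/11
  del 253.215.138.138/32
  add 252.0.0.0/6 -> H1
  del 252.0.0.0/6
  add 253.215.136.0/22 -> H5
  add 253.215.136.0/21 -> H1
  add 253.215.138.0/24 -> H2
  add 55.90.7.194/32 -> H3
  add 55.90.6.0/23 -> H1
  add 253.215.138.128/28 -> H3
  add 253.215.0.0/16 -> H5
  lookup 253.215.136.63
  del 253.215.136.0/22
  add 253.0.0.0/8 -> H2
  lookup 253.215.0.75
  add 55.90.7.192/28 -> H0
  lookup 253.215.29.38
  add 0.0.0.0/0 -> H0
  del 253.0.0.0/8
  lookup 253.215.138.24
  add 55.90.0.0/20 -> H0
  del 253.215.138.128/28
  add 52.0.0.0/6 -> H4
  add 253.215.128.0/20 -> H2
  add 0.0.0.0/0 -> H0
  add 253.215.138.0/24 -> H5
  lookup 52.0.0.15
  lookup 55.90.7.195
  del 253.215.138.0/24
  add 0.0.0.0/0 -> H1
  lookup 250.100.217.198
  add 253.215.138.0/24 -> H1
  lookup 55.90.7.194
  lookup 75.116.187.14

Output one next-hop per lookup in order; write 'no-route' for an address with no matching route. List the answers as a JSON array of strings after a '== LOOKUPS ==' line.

Apply in order:
  add 55.64.0.0/11 -> H2 at depth 11
  add 253.215.138.138/32 -> H4 at depth 32
  del 55.64.0.0/11 (clear depth 11)
  del 253.215.138.138/32 (clear depth 32)
  add 252.0.0.0/6 -> H1 at depth 6
  del 252.0.0.0/6 (clear depth 6)
  add 253.215.136.0/22 -> H5 at depth 22
  add 253.215.136.0/21 -> H1 at depth 21
  add 253.215.138.0/24 -> H2 at depth 24
  add 55.90.7.194/32 -> H3 at depth 32
  add 55.90.6.0/23 -> H1 at depth 23
  add 253.215.138.128/28 -> H3 at depth 28
  add 253.215.0.0/16 -> H5 at depth 16
  ? 253.215.136.63  path d0:-→d1:-→d2:-→d3:-→d4:-→d5:-→d6:-→d7:-→d8:-→d9:-→d10:-→d11:-→d12:-→d13:-→d14:-→d15:-→d16:H5→d17:-→d18:-→d19:-→d20:-→d21:H1→d22:H5  best=H5
  del 253.215.136.0/22 (clear depth 22)
  add 253.0.0.0/8 -> H2 at depth 8
  ? 253.215.0.75  path d0:-→d1:-→d2:-→d3:-→d4:-→d5:-→d6:-→d7:-→d8:H2→d9:-→d10:-→d11:-→d12:-→d13:-→d14:-→d15:-→d16:H5  best=H5
  add 55.90.7.192/28 -> H0 at depth 28
  ? 253.215.29.38  path d0:-→d1:-→d2:-→d3:-→d4:-→d5:-→d6:-→d7:-→d8:H2→d9:-→d10:-→d11:-→d12:-→d13:-→d14:-→d15:-→d16:H5  best=H5
  add 0.0.0.0/0 -> H0 at depth 0
  del 253.0.0.0/8 (clear depth 8)
  ? 253.215.138.24  path d0:H0→d1:-→d2:-→d3:-→d4:-→d5:-→d6:-→d7:-→d8:-→d9:-→d10:-→d11:-→d12:-→d13:-→d14:-→d15:-→d16:H5→d17:-→d18:-→d19:-→d20:-→d21:H1→d22:-→d23:-→d24:H2  best=H2
  add 55.90.0.0/20 -> H0 at depth 20
  del 253.215.138.128/28 (clear depth 28)
  add 52.0.0.0/6 -> H4 at depth 6
  add 253.215.128.0/20 -> H2 at depth 20
  add 0.0.0.0/0 -> H0 at depth 0
  add 253.215.138.0/24 -> H5 at depth 24
  ? 52.0.0.15  path d0:H0→d1:-→d2:-→d3:-→d4:-→d5:-→d6:H4  best=H4
  ? 55.90.7.195  path d0:H0→d1:-→d2:-→d3:-→d4:-→d5:-→d6:H4→d7:-→d8:-→d9:-→d10:-→d11:-→d12:-→d13:-→d14:-→d15:-→d16:-→d17:-→d18:-→d19:-→d20:H0→d21:-→d22:-→d23:H1→d24:-→d25:-→d26:-→d27:-→d28:H0→d29:-→d30:-→d31:-  best=H0
  del 253.215.138.0/24 (clear depth 24)
  add 0.0.0.0/0 -> H1 at depth 0
  ? 250.100.217.198  path d0:H1→d1:-→d2:-→d3:-→d4:-→d5:-  best=H1
  add 253.215.138.0/24 -> H1 at depth 24
  ? 55.90.7.194  path d0:H1→d1:-→d2:-→d3:-→d4:-→d5:-→d6:H4→d7:-→d8:-→d9:-→d10:-→d11:-→d12:-→d13:-→d14:-→d15:-→d16:-→d17:-→d18:-→d19:-→d20:H0→d21:-→d22:-→d23:H1→d24:-→d25:-→d26:-→d27:-→d28:H0→d29:-→d30:-→d31:-→d32:H3  best=H3
  ? 75.116.187.14  path d0:H1→d1:-  best=H1

== LOOKUPS ==
["H5","H5","H5","H2","H4","H0","H1","H3","H1"]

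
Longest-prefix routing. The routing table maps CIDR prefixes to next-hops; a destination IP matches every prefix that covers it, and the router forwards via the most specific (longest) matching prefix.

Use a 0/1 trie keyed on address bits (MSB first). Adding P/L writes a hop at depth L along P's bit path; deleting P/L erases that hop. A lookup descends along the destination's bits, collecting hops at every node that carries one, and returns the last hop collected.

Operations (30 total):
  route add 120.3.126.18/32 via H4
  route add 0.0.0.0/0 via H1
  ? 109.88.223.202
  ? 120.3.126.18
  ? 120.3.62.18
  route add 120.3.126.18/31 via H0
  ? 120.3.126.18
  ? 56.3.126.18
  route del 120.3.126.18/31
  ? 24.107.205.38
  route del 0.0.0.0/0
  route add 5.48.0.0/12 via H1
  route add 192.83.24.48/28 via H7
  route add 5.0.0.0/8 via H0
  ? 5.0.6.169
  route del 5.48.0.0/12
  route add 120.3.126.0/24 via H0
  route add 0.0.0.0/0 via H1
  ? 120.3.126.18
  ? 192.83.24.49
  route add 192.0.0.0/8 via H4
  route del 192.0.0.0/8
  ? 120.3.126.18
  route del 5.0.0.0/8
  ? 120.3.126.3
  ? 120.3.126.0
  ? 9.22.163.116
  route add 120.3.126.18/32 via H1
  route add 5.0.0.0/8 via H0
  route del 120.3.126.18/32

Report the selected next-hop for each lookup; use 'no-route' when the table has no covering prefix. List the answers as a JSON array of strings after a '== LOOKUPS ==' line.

Process each operation:
  + 120.3.126.18/32 (H4) depth=32
  + 0.0.0.0/0 (H1) depth=0
  ? 109.88.223.202  path d0:H1→d1:-→d2:-→d3:-  best=H1
  ? 120.3.126.18  path d0:H1→d1:-→d2:-→d3:-→d4:-→d5:-→d6:-→d7:-→d8:-→d9:-→d10:-→d11:-→d12:-→d13:-→d14:-→d15:-→d16:-→d17:-→d18:-→d19:-→d20:-→d21:-→d22:-→d23:-→d24:-→d25:-→d26:-→d27:-→d28:-→d29:-→d30:-→d31:-→d32:H4  best=H4
  ? 120.3.62.18  path d0:H1→d1:-→d2:-→d3:-→d4:-→d5:-→d6:-→d7:-→d8:-→d9:-→d10:-→d11:-→d12:-→d13:-→d14:-→d15:-→d16:-→d17:-  best=H1
  + 120.3.126.18/31 (H0) depth=31
  ? 120.3.126.18  path d0:H1→d1:-→d2:-→d3:-→d4:-→d5:-→d6:-→d7:-→d8:-→d9:-→d10:-→d11:-→d12:-→d13:-→d14:-→d15:-→d16:-→d17:-→d18:-→d19:-→d20:-→d21:-→d22:-→d23:-→d24:-→d25:-→d26:-→d27:-→d28:-→d29:-→d30:-→d31:H0→d32:H4  best=H4
  ? 56.3.126.18  path d0:H1→d1:-  best=H1
  del 120.3.126.18/31 (clear depth 31)
  ? 24.107.205.38  path d0:H1→d1:-  best=H1
  del 0.0.0.0/0 (clear depth 0)
  + 5.48.0.0/12 (H1) depth=12
  + 192.83.24.48/28 (H7) depth=28
  + 5.0.0.0/8 (H0) depth=8
  ? 5.0.6.169  path d0:-→d1:-→d2:-→d3:-→d4:-→d5:-→d6:-→d7:-→d8:H0→d9:-→d10:-  best=H0
  del 5.48.0.0/12 (clear depth 12)
  + 120.3.126.0/24 (H0) depth=24
  + 0.0.0.0/0 (H1) depth=0
  ? 120.3.126.18  path d0:H1→d1:-→d2:-→d3:-→d4:-→d5:-→d6:-→d7:-→d8:-→d9:-→d10:-→d11:-→d12:-→d13:-→d14:-→d15:-→d16:-→d17:-→d18:-→d19:-→d20:-→d21:-→d22:-→d23:-→d24:H0→d25:-→d26:-→d27:-→d28:-→d29:-→d30:-→d31:-→d32:H4  best=H4
  ? 192.83.24.49  path d0:H1→d1:-→d2:-→d3:-→d4:-→d5:-→d6:-→d7:-→d8:-→d9:-→d10:-→d11:-→d12:-→d13:-→d14:-→d15:-→d16:-→d17:-→d18:-→d19:-→d20:-→d21:-→d22:-→d23:-→d24:-→d25:-→d26:-→d27:-→d28:H7  best=H7
  + 192.0.0.0/8 (H4) depth=8
  del 192.0.0.0/8 (clear depth 8)
  ? 120.3.126.18  path d0:H1→d1:-→d2:-→d3:-→d4:-→d5:-→d6:-→d7:-→d8:-→d9:-→d10:-→d11:-→d12:-→d13:-→d14:-→d15:-→d16:-→d17:-→d18:-→d19:-→d20:-→d21:-→d22:-→d23:-→d24:H0→d25:-→d26:-→d27:-→d28:-→d29:-→d30:-→d31:-→d32:H4  best=H4
  del 5.0.0.0/8 (clear depth 8)
  ? 120.3.126.3  path d0:H1→d1:-→d2:-→d3:-→d4:-→d5:-→d6:-→d7:-→d8:-→d9:-→d10:-→d11:-→d12:-→d13:-→d14:-→d15:-→d16:-→d17:-→d18:-→d19:-→d20:-→d21:-→d22:-→d23:-→d24:H0→d25:-→d26:-→d27:-  best=H0
  ? 120.3.126.0  path d0:H1→d1:-→d2:-→d3:-→d4:-→d5:-→d6:-→d7:-→d8:-→d9:-→d10:-→d11:-→d12:-→d13:-→d14:-→d15:-→d16:-→d17:-→d18:-→d19:-→d20:-→d21:-→d22:-→d23:-→d24:H0→d25:-→d26:-→d27:-  best=H0
  ? 9.22.163.116  path d0:H1→d1:-→d2:-→d3:-→d4:-  best=H1
  + 120.3.126.18/32 (H1) depth=32
  + 5.0.0.0/8 (H0) depth=8
  del 120.3.126.18/32 (clear depth 32)

== LOOKUPS ==
["H1","H4","H1","H4","H1","H1","H0","H4","H7","H4","H0","H0","H1"]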